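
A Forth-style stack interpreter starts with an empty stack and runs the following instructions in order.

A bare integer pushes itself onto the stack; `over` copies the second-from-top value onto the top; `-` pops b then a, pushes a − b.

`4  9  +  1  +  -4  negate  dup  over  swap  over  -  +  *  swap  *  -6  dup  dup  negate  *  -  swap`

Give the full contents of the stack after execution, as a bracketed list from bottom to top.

[30, 224]

4       4
9       4 9
+       13
1       13 1
+       14
-4      14 -4
negate  14 4
dup     14 4 4
over    14 4 4 4
swap    14 4 4 4
over    14 4 4 4 4
-       14 4 4 0
+       14 4 4
*       14 16
swap    16 14
*       224
-6      224 -6
dup     224 -6 -6
dup     224 -6 -6 -6
negate  224 -6 -6 6
*       224 -6 -36
-       224 30
swap    30 224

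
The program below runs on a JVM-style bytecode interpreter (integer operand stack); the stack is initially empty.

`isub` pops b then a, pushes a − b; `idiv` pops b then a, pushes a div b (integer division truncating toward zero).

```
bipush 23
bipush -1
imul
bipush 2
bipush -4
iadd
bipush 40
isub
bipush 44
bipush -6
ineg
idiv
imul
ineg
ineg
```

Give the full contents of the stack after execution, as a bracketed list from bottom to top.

bipush 23  [23]
bipush -1  [23, -1]
imul       [-23]
bipush 2   [-23, 2]
bipush -4  [-23, 2, -4]
iadd       [-23, -2]
bipush 40  [-23, -2, 40]
isub       [-23, -42]
bipush 44  [-23, -42, 44]
bipush -6  [-23, -42, 44, -6]
ineg       [-23, -42, 44, 6]
idiv       [-23, -42, 7]
imul       [-23, -294]
ineg       [-23, 294]
ineg       [-23, -294]

[-23, -294]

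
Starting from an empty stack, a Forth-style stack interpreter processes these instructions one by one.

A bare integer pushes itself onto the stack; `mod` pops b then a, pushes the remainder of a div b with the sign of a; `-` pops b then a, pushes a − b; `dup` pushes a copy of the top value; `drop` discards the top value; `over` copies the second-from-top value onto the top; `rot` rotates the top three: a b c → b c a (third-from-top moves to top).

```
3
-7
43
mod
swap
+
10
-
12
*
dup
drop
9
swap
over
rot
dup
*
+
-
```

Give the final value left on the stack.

3     [3]
-7    [3, -7]
43    [3, -7, 43]
mod   [3, -7]
swap  [-7, 3]
+     [-4]
10    [-4, 10]
-     [-14]
12    [-14, 12]
*     [-168]
dup   [-168, -168]
drop  [-168]
9     [-168, 9]
swap  [9, -168]
over  [9, -168, 9]
rot   [-168, 9, 9]
dup   [-168, 9, 9, 9]
*     [-168, 9, 81]
+     [-168, 90]
-     [-258]

-258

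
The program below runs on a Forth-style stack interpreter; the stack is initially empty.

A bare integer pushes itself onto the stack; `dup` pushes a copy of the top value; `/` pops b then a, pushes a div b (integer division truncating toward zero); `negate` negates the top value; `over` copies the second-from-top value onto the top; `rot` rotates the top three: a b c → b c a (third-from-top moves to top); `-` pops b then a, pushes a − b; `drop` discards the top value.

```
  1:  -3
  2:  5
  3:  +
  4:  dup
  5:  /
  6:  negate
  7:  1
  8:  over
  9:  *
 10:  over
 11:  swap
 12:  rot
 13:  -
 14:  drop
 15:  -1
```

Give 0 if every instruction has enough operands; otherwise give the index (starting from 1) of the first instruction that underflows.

0

-3      [-3]
5       [-3, 5]
+       [2]
dup     [2, 2]
/       [1]
negate  [-1]
1       [-1, 1]
over    [-1, 1, -1]
*       [-1, -1]
over    [-1, -1, -1]
swap    [-1, -1, -1]
rot     [-1, -1, -1]
-       [-1, 0]
drop    [-1]
-1      [-1, -1]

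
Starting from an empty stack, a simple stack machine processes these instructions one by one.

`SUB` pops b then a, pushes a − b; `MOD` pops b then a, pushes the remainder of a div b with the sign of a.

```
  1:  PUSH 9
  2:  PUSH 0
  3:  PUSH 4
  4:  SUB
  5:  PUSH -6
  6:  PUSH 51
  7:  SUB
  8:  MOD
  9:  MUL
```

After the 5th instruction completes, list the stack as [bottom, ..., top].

[9, -4, -6]

PUSH 9  → [9]
PUSH 0  → [9, 0]
PUSH 4  → [9, 0, 4]
SUB     → [9, -4]
PUSH -6 → [9, -4, -6]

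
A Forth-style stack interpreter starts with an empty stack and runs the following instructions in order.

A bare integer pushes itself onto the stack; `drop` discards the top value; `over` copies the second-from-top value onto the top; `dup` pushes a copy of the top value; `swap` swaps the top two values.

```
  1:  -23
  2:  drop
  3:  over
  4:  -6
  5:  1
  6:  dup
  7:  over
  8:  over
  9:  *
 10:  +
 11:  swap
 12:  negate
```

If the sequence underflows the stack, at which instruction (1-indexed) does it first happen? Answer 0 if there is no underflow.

3

-23   -23
drop  (empty)
over  — needs 2 operands, stack has 0 → underflow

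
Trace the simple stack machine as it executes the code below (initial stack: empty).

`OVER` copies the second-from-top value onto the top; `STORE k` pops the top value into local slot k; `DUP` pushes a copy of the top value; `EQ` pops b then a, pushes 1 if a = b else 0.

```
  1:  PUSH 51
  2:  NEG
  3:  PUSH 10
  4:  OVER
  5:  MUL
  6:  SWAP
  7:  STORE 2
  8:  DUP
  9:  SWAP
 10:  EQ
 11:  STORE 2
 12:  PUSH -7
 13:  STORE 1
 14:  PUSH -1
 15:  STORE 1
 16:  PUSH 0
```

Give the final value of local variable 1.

PUSH 51 -> [51]
NEG     -> [-51]
PUSH 10 -> [-51, 10]
OVER    -> [-51, 10, -51]
MUL     -> [-51, -510]
SWAP    -> [-510, -51]
STORE 2 -> [-510]
DUP     -> [-510, -510]
SWAP    -> [-510, -510]
EQ      -> [1]
STORE 2 -> []
PUSH -7 -> [-7]
STORE 1 -> []
PUSH -1 -> [-1]
STORE 1 -> []
PUSH 0  -> [0]

-1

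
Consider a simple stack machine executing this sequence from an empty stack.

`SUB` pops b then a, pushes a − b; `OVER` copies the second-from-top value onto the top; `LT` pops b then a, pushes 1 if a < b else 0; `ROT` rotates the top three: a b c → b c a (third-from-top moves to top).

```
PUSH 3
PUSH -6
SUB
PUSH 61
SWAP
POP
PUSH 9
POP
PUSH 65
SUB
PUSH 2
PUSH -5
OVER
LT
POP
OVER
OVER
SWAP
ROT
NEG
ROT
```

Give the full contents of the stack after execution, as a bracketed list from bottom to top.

PUSH 3  -> 3
PUSH -6 -> 3 -6
SUB     -> 9
PUSH 61 -> 9 61
SWAP    -> 61 9
POP     -> 61
PUSH 9  -> 61 9
POP     -> 61
PUSH 65 -> 61 65
SUB     -> -4
PUSH 2  -> -4 2
PUSH -5 -> -4 2 -5
OVER    -> -4 2 -5 2
LT      -> -4 2 1
POP     -> -4 2
OVER    -> -4 2 -4
OVER    -> -4 2 -4 2
SWAP    -> -4 2 2 -4
ROT     -> -4 2 -4 2
NEG     -> -4 2 -4 -2
ROT     -> -4 -4 -2 2

[-4, -4, -2, 2]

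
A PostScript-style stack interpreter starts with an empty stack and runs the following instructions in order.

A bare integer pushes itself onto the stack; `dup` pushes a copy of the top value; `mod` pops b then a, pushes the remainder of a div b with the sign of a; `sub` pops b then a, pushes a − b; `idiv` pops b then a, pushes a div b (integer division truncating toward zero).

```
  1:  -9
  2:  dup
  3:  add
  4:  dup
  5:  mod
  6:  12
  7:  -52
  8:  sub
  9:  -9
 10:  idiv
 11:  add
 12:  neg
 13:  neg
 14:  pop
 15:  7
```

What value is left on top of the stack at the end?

7

-9   -> [-9]
dup  -> [-9, -9]
add  -> [-18]
dup  -> [-18, -18]
mod  -> [0]
12   -> [0, 12]
-52  -> [0, 12, -52]
sub  -> [0, 64]
-9   -> [0, 64, -9]
idiv -> [0, -7]
add  -> [-7]
neg  -> [7]
neg  -> [-7]
pop  -> []
7    -> [7]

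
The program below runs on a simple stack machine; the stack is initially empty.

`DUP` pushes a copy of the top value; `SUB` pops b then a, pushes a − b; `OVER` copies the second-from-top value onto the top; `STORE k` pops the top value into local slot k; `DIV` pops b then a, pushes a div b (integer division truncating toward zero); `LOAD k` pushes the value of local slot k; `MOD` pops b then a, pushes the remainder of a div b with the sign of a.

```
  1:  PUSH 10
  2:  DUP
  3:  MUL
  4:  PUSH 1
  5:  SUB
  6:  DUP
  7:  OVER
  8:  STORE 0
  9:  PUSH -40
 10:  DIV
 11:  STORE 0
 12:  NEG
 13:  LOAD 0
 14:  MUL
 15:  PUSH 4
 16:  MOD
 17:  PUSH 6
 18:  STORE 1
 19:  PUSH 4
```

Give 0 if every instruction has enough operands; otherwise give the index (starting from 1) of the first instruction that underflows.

PUSH 10  -> [10]
DUP      -> [10, 10]
MUL      -> [100]
PUSH 1   -> [100, 1]
SUB      -> [99]
DUP      -> [99, 99]
OVER     -> [99, 99, 99]
STORE 0  -> [99, 99]
PUSH -40 -> [99, 99, -40]
DIV      -> [99, -2]
STORE 0  -> [99]
NEG      -> [-99]
LOAD 0   -> [-99, -2]
MUL      -> [198]
PUSH 4   -> [198, 4]
MOD      -> [2]
PUSH 6   -> [2, 6]
STORE 1  -> [2]
PUSH 4   -> [2, 4]

0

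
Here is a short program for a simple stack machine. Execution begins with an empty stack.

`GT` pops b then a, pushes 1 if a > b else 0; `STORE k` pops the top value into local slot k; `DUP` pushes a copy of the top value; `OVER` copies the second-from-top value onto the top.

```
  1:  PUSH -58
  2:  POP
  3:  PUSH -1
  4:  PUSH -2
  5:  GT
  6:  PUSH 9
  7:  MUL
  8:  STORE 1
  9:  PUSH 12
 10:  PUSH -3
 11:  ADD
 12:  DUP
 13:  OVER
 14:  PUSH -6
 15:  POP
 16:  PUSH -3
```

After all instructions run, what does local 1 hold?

PUSH -58  [-58]
POP       []
PUSH -1   [-1]
PUSH -2   [-1, -2]
GT        [1]
PUSH 9    [1, 9]
MUL       [9]
STORE 1   []
PUSH 12   [12]
PUSH -3   [12, -3]
ADD       [9]
DUP       [9, 9]
OVER      [9, 9, 9]
PUSH -6   [9, 9, 9, -6]
POP       [9, 9, 9]
PUSH -3   [9, 9, 9, -3]

9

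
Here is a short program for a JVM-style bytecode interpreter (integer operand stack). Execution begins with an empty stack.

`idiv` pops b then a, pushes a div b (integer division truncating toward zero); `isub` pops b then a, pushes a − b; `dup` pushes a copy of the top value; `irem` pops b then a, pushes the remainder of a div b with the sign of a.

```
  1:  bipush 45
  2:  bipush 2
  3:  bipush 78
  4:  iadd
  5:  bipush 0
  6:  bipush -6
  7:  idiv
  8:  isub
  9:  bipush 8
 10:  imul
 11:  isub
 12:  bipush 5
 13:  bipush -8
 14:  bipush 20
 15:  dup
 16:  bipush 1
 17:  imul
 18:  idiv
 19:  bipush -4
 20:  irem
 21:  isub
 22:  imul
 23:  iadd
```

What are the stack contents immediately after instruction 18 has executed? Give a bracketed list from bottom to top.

bipush 45  [45]
bipush 2   [45, 2]
bipush 78  [45, 2, 78]
iadd       [45, 80]
bipush 0   [45, 80, 0]
bipush -6  [45, 80, 0, -6]
idiv       [45, 80, 0]
isub       [45, 80]
bipush 8   [45, 80, 8]
imul       [45, 640]
isub       [-595]
bipush 5   [-595, 5]
bipush -8  [-595, 5, -8]
bipush 20  [-595, 5, -8, 20]
dup        [-595, 5, -8, 20, 20]
bipush 1   [-595, 5, -8, 20, 20, 1]
imul       [-595, 5, -8, 20, 20]
idiv       [-595, 5, -8, 1]

[-595, 5, -8, 1]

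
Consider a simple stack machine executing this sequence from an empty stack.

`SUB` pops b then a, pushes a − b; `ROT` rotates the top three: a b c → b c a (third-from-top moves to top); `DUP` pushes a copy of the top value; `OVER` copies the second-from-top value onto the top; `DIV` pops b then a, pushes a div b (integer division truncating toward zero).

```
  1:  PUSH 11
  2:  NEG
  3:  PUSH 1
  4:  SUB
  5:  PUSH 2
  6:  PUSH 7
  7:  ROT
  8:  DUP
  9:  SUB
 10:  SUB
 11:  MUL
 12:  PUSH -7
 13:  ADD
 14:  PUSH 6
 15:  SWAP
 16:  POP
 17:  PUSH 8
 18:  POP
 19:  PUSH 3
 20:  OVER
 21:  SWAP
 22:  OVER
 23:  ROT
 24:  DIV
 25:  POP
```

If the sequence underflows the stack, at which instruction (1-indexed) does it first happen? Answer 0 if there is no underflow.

PUSH 11 -> [11]
NEG     -> [-11]
PUSH 1  -> [-11, 1]
SUB     -> [-12]
PUSH 2  -> [-12, 2]
PUSH 7  -> [-12, 2, 7]
ROT     -> [2, 7, -12]
DUP     -> [2, 7, -12, -12]
SUB     -> [2, 7, 0]
SUB     -> [2, 7]
MUL     -> [14]
PUSH -7 -> [14, -7]
ADD     -> [7]
PUSH 6  -> [7, 6]
SWAP    -> [6, 7]
POP     -> [6]
PUSH 8  -> [6, 8]
POP     -> [6]
PUSH 3  -> [6, 3]
OVER    -> [6, 3, 6]
SWAP    -> [6, 6, 3]
OVER    -> [6, 6, 3, 6]
ROT     -> [6, 3, 6, 6]
DIV     -> [6, 3, 1]
POP     -> [6, 3]

0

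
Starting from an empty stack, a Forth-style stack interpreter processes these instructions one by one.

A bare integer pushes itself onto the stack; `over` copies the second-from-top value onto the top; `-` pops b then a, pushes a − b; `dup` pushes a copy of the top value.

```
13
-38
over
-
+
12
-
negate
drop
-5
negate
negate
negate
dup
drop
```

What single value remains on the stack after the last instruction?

5

13     → 13
-38    → 13 -38
over   → 13 -38 13
-      → 13 -51
+      → -38
12     → -38 12
-      → -50
negate → 50
drop   → (empty)
-5     → -5
negate → 5
negate → -5
negate → 5
dup    → 5 5
drop   → 5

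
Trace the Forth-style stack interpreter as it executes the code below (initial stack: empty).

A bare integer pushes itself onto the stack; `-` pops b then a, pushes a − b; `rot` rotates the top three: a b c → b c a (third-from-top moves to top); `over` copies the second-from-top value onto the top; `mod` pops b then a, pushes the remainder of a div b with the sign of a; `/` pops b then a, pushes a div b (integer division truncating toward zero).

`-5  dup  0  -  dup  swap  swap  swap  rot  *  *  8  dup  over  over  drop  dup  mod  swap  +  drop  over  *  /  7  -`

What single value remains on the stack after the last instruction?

-5    -5
dup   -5 -5
0     -5 -5 0
-     -5 -5
dup   -5 -5 -5
swap  -5 -5 -5
swap  -5 -5 -5
swap  -5 -5 -5
rot   -5 -5 -5
*     -5 25
*     -125
8     -125 8
dup   -125 8 8
over  -125 8 8 8
over  -125 8 8 8 8
drop  -125 8 8 8
dup   -125 8 8 8 8
mod   -125 8 8 0
swap  -125 8 0 8
+     -125 8 8
drop  -125 8
over  -125 8 -125
*     -125 -1000
/     0
7     0 7
-     -7

-7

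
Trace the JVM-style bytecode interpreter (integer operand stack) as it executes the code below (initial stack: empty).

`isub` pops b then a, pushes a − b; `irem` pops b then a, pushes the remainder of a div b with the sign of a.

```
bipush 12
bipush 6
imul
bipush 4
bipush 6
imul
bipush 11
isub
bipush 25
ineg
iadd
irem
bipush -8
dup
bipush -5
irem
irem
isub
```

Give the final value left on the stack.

bipush 12 -> [12]
bipush 6  -> [12, 6]
imul      -> [72]
bipush 4  -> [72, 4]
bipush 6  -> [72, 4, 6]
imul      -> [72, 24]
bipush 11 -> [72, 24, 11]
isub      -> [72, 13]
bipush 25 -> [72, 13, 25]
ineg      -> [72, 13, -25]
iadd      -> [72, -12]
irem      -> [0]
bipush -8 -> [0, -8]
dup       -> [0, -8, -8]
bipush -5 -> [0, -8, -8, -5]
irem      -> [0, -8, -3]
irem      -> [0, -2]
isub      -> [2]

2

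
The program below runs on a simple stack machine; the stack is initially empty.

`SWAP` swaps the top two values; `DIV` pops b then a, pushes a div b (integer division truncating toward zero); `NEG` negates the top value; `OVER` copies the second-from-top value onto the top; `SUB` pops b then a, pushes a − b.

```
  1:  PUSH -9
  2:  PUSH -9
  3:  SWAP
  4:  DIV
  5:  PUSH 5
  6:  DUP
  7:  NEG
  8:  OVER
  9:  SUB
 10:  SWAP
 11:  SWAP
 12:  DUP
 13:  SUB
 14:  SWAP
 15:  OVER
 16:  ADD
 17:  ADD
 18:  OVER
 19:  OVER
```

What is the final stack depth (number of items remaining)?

PUSH -9  [-9]
PUSH -9  [-9, -9]
SWAP     [-9, -9]
DIV      [1]
PUSH 5   [1, 5]
DUP      [1, 5, 5]
NEG      [1, 5, -5]
OVER     [1, 5, -5, 5]
SUB      [1, 5, -10]
SWAP     [1, -10, 5]
SWAP     [1, 5, -10]
DUP      [1, 5, -10, -10]
SUB      [1, 5, 0]
SWAP     [1, 0, 5]
OVER     [1, 0, 5, 0]
ADD      [1, 0, 5]
ADD      [1, 5]
OVER     [1, 5, 1]
OVER     [1, 5, 1, 5]

4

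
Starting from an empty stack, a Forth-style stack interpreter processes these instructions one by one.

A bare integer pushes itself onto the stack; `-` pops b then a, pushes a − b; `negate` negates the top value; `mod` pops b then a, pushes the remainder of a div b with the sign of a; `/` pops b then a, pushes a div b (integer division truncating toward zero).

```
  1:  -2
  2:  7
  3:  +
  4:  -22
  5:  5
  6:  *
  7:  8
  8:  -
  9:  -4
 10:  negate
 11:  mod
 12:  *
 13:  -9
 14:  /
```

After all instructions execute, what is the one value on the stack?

-2     → -2
7      → -2 7
+      → 5
-22    → 5 -22
5      → 5 -22 5
*      → 5 -110
8      → 5 -110 8
-      → 5 -118
-4     → 5 -118 -4
negate → 5 -118 4
mod    → 5 -2
*      → -10
-9     → -10 -9
/      → 1

1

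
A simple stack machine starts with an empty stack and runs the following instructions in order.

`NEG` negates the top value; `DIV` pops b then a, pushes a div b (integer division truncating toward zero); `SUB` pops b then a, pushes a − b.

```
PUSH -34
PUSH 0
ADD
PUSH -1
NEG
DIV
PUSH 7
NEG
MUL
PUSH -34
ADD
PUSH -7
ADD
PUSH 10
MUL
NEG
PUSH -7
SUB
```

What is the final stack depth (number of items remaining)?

1

PUSH -34 -> -34
PUSH 0   -> -34 0
ADD      -> -34
PUSH -1  -> -34 -1
NEG      -> -34 1
DIV      -> -34
PUSH 7   -> -34 7
NEG      -> -34 -7
MUL      -> 238
PUSH -34 -> 238 -34
ADD      -> 204
PUSH -7  -> 204 -7
ADD      -> 197
PUSH 10  -> 197 10
MUL      -> 1970
NEG      -> -1970
PUSH -7  -> -1970 -7
SUB      -> -1963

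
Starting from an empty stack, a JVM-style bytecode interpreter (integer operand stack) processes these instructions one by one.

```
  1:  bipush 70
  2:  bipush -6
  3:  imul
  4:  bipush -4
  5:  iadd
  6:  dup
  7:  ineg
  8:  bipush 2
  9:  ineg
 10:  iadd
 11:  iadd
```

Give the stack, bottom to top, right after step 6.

bipush 70 → 70
bipush -6 → 70 -6
imul      → -420
bipush -4 → -420 -4
iadd      → -424
dup       → -424 -424

[-424, -424]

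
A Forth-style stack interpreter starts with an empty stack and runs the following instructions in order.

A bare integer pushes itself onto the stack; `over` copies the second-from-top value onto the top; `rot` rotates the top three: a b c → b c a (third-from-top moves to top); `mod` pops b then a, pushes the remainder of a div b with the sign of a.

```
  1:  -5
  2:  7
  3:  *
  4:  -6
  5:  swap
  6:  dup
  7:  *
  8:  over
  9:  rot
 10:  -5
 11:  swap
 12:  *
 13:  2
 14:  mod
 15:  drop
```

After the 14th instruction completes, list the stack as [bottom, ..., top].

[1225, -6, 0]

-5   -> [-5]
7    -> [-5, 7]
*    -> [-35]
-6   -> [-35, -6]
swap -> [-6, -35]
dup  -> [-6, -35, -35]
*    -> [-6, 1225]
over -> [-6, 1225, -6]
rot  -> [1225, -6, -6]
-5   -> [1225, -6, -6, -5]
swap -> [1225, -6, -5, -6]
*    -> [1225, -6, 30]
2    -> [1225, -6, 30, 2]
mod  -> [1225, -6, 0]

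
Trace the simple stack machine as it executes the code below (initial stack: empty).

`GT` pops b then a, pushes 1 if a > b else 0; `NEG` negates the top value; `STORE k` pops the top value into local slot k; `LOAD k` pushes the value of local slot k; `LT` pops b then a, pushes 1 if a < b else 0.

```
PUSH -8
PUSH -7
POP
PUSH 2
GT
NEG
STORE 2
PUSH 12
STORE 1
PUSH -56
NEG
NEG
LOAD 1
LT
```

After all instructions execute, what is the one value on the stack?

1

PUSH -8  → -8
PUSH -7  → -8 -7
POP      → -8
PUSH 2   → -8 2
GT       → 0
NEG      → 0
STORE 2  → (empty)
PUSH 12  → 12
STORE 1  → (empty)
PUSH -56 → -56
NEG      → 56
NEG      → -56
LOAD 1   → -56 12
LT       → 1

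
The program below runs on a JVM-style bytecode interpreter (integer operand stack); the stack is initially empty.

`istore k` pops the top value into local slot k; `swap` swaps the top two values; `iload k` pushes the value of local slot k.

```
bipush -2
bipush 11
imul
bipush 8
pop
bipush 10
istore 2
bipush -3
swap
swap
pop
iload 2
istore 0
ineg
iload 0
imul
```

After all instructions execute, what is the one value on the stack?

bipush -2  -2
bipush 11  -2 11
imul       -22
bipush 8   -22 8
pop        -22
bipush 10  -22 10
istore 2   -22
bipush -3  -22 -3
swap       -3 -22
swap       -22 -3
pop        -22
iload 2    -22 10
istore 0   -22
ineg       22
iload 0    22 10
imul       220

220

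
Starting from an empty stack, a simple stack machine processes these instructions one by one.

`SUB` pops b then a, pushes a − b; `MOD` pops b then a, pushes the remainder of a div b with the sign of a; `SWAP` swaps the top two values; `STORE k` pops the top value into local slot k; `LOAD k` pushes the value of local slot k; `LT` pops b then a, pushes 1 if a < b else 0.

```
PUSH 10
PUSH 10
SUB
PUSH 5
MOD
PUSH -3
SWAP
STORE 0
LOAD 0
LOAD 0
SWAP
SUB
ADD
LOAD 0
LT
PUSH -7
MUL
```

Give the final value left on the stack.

-7

PUSH 10 -> [10]
PUSH 10 -> [10, 10]
SUB     -> [0]
PUSH 5  -> [0, 5]
MOD     -> [0]
PUSH -3 -> [0, -3]
SWAP    -> [-3, 0]
STORE 0 -> [-3]
LOAD 0  -> [-3, 0]
LOAD 0  -> [-3, 0, 0]
SWAP    -> [-3, 0, 0]
SUB     -> [-3, 0]
ADD     -> [-3]
LOAD 0  -> [-3, 0]
LT      -> [1]
PUSH -7 -> [1, -7]
MUL     -> [-7]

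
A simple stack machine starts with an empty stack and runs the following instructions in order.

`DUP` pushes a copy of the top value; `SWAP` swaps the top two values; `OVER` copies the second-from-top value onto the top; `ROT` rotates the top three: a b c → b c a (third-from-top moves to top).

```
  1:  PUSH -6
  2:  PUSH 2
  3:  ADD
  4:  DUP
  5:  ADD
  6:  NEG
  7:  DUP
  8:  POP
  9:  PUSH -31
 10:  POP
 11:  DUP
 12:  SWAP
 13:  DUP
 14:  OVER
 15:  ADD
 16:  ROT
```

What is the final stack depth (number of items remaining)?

3

PUSH -6  -> [-6]
PUSH 2   -> [-6, 2]
ADD      -> [-4]
DUP      -> [-4, -4]
ADD      -> [-8]
NEG      -> [8]
DUP      -> [8, 8]
POP      -> [8]
PUSH -31 -> [8, -31]
POP      -> [8]
DUP      -> [8, 8]
SWAP     -> [8, 8]
DUP      -> [8, 8, 8]
OVER     -> [8, 8, 8, 8]
ADD      -> [8, 8, 16]
ROT      -> [8, 16, 8]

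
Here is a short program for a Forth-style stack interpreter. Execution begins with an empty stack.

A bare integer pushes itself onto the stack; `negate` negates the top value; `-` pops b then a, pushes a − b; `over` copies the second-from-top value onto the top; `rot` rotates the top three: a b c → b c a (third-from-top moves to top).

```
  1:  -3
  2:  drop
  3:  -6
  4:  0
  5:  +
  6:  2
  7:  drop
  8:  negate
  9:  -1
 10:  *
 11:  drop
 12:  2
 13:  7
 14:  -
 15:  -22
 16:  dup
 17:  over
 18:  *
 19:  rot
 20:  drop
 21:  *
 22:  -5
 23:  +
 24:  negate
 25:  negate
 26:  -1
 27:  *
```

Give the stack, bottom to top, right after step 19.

-3     : [-3]
drop   : []
-6     : [-6]
0      : [-6, 0]
+      : [-6]
2      : [-6, 2]
drop   : [-6]
negate : [6]
-1     : [6, -1]
*      : [-6]
drop   : []
2      : [2]
7      : [2, 7]
-      : [-5]
-22    : [-5, -22]
dup    : [-5, -22, -22]
over   : [-5, -22, -22, -22]
*      : [-5, -22, 484]
rot    : [-22, 484, -5]

[-22, 484, -5]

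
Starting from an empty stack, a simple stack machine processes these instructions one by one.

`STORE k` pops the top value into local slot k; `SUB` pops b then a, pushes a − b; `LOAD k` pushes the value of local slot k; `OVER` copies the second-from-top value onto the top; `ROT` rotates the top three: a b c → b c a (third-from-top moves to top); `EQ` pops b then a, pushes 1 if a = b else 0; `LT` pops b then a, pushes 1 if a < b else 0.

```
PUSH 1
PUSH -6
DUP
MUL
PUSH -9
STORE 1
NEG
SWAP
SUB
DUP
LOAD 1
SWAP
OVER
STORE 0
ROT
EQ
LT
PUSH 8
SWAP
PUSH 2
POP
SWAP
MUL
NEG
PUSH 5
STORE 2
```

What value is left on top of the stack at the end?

PUSH 1  -> [1]
PUSH -6 -> [1, -6]
DUP     -> [1, -6, -6]
MUL     -> [1, 36]
PUSH -9 -> [1, 36, -9]
STORE 1 -> [1, 36]
NEG     -> [1, -36]
SWAP    -> [-36, 1]
SUB     -> [-37]
DUP     -> [-37, -37]
LOAD 1  -> [-37, -37, -9]
SWAP    -> [-37, -9, -37]
OVER    -> [-37, -9, -37, -9]
STORE 0 -> [-37, -9, -37]
ROT     -> [-9, -37, -37]
EQ      -> [-9, 1]
LT      -> [1]
PUSH 8  -> [1, 8]
SWAP    -> [8, 1]
PUSH 2  -> [8, 1, 2]
POP     -> [8, 1]
SWAP    -> [1, 8]
MUL     -> [8]
NEG     -> [-8]
PUSH 5  -> [-8, 5]
STORE 2 -> [-8]

-8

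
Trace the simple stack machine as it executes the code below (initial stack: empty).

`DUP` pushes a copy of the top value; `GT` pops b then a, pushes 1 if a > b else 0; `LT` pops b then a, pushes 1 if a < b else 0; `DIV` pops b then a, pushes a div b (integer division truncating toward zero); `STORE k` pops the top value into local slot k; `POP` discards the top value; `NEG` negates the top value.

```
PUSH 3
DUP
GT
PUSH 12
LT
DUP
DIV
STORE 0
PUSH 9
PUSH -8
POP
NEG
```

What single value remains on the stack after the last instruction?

PUSH 3  : 3
DUP     : 3 3
GT      : 0
PUSH 12 : 0 12
LT      : 1
DUP     : 1 1
DIV     : 1
STORE 0 : (empty)
PUSH 9  : 9
PUSH -8 : 9 -8
POP     : 9
NEG     : -9

-9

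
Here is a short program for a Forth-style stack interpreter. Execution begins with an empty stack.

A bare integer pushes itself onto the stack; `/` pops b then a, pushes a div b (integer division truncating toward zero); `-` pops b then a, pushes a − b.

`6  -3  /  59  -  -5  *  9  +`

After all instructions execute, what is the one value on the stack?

314

6  -> 6
-3 -> 6 -3
/  -> -2
59 -> -2 59
-  -> -61
-5 -> -61 -5
*  -> 305
9  -> 305 9
+  -> 314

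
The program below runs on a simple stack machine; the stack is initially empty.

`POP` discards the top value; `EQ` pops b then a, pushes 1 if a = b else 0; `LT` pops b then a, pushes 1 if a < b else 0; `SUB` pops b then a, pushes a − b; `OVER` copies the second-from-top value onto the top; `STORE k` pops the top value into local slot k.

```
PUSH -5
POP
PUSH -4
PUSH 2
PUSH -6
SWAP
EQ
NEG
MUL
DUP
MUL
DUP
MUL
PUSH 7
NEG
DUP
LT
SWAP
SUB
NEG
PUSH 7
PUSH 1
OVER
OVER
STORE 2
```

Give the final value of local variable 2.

PUSH -5 -> -5
POP     -> (empty)
PUSH -4 -> -4
PUSH 2  -> -4 2
PUSH -6 -> -4 2 -6
SWAP    -> -4 -6 2
EQ      -> -4 0
NEG     -> -4 0
MUL     -> 0
DUP     -> 0 0
MUL     -> 0
DUP     -> 0 0
MUL     -> 0
PUSH 7  -> 0 7
NEG     -> 0 -7
DUP     -> 0 -7 -7
LT      -> 0 0
SWAP    -> 0 0
SUB     -> 0
NEG     -> 0
PUSH 7  -> 0 7
PUSH 1  -> 0 7 1
OVER    -> 0 7 1 7
OVER    -> 0 7 1 7 1
STORE 2 -> 0 7 1 7

1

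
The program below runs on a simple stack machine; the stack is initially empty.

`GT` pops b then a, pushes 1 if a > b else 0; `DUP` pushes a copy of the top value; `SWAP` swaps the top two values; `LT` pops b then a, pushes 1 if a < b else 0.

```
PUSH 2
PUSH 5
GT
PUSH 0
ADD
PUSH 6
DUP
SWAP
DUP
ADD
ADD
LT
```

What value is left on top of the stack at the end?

PUSH 2 → [2]
PUSH 5 → [2, 5]
GT     → [0]
PUSH 0 → [0, 0]
ADD    → [0]
PUSH 6 → [0, 6]
DUP    → [0, 6, 6]
SWAP   → [0, 6, 6]
DUP    → [0, 6, 6, 6]
ADD    → [0, 6, 12]
ADD    → [0, 18]
LT     → [1]

1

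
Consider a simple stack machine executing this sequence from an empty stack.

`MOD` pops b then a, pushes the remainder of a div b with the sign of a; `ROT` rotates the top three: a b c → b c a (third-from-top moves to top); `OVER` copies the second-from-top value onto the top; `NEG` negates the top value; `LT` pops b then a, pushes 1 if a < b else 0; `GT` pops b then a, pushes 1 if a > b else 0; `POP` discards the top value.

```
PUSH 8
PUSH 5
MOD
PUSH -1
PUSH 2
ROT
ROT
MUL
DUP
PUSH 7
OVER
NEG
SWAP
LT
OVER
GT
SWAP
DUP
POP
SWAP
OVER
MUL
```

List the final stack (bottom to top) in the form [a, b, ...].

[2, -3, -3, -3]

PUSH 8  : [8]
PUSH 5  : [8, 5]
MOD     : [3]
PUSH -1 : [3, -1]
PUSH 2  : [3, -1, 2]
ROT     : [-1, 2, 3]
ROT     : [2, 3, -1]
MUL     : [2, -3]
DUP     : [2, -3, -3]
PUSH 7  : [2, -3, -3, 7]
OVER    : [2, -3, -3, 7, -3]
NEG     : [2, -3, -3, 7, 3]
SWAP    : [2, -3, -3, 3, 7]
LT      : [2, -3, -3, 1]
OVER    : [2, -3, -3, 1, -3]
GT      : [2, -3, -3, 1]
SWAP    : [2, -3, 1, -3]
DUP     : [2, -3, 1, -3, -3]
POP     : [2, -3, 1, -3]
SWAP    : [2, -3, -3, 1]
OVER    : [2, -3, -3, 1, -3]
MUL     : [2, -3, -3, -3]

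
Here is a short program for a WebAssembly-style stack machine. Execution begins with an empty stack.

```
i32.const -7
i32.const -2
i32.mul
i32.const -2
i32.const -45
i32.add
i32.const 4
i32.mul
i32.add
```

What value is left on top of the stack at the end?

i32.const -7  → -7
i32.const -2  → -7 -2
i32.mul       → 14
i32.const -2  → 14 -2
i32.const -45 → 14 -2 -45
i32.add       → 14 -47
i32.const 4   → 14 -47 4
i32.mul       → 14 -188
i32.add       → -174

-174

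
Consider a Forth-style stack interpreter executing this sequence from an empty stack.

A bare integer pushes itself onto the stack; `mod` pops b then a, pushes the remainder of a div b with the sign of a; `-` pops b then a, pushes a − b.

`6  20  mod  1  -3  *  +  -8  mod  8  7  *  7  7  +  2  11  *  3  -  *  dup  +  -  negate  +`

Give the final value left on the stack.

479

6      : 6
20     : 6 20
mod    : 6
1      : 6 1
-3     : 6 1 -3
*      : 6 -3
+      : 3
-8     : 3 -8
mod    : 3
8      : 3 8
7      : 3 8 7
*      : 3 56
7      : 3 56 7
7      : 3 56 7 7
+      : 3 56 14
2      : 3 56 14 2
11     : 3 56 14 2 11
*      : 3 56 14 22
3      : 3 56 14 22 3
-      : 3 56 14 19
*      : 3 56 266
dup    : 3 56 266 266
+      : 3 56 532
-      : 3 -476
negate : 3 476
+      : 479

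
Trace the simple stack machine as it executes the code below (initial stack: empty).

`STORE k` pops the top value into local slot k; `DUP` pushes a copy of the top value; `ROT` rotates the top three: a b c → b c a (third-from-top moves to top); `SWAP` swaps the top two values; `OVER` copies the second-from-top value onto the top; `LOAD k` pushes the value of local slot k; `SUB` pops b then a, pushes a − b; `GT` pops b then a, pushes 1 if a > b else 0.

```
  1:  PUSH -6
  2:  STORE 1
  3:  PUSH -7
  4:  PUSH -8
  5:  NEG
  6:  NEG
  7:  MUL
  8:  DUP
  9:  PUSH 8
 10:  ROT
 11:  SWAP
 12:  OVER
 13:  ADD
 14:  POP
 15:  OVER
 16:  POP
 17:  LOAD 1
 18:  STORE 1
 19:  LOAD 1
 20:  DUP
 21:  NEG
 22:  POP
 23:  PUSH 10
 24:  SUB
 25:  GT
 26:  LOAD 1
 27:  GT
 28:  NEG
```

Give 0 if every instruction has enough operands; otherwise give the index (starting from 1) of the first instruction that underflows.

0

PUSH -6 : [-6]
STORE 1 : []
PUSH -7 : [-7]
PUSH -8 : [-7, -8]
NEG     : [-7, 8]
NEG     : [-7, -8]
MUL     : [56]
DUP     : [56, 56]
PUSH 8  : [56, 56, 8]
ROT     : [56, 8, 56]
SWAP    : [56, 56, 8]
OVER    : [56, 56, 8, 56]
ADD     : [56, 56, 64]
POP     : [56, 56]
OVER    : [56, 56, 56]
POP     : [56, 56]
LOAD 1  : [56, 56, -6]
STORE 1 : [56, 56]
LOAD 1  : [56, 56, -6]
DUP     : [56, 56, -6, -6]
NEG     : [56, 56, -6, 6]
POP     : [56, 56, -6]
PUSH 10 : [56, 56, -6, 10]
SUB     : [56, 56, -16]
GT      : [56, 1]
LOAD 1  : [56, 1, -6]
GT      : [56, 1]
NEG     : [56, -1]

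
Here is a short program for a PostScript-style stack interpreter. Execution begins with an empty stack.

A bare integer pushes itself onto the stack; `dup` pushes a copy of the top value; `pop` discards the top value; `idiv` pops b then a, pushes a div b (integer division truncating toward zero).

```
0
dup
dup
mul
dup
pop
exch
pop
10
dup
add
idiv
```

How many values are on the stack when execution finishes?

0    -> 0
dup  -> 0 0
dup  -> 0 0 0
mul  -> 0 0
dup  -> 0 0 0
pop  -> 0 0
exch -> 0 0
pop  -> 0
10   -> 0 10
dup  -> 0 10 10
add  -> 0 20
idiv -> 0

1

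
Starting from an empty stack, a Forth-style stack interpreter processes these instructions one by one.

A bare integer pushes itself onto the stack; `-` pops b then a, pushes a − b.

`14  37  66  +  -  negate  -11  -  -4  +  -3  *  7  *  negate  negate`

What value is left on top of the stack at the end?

14     -> [14]
37     -> [14, 37]
66     -> [14, 37, 66]
+      -> [14, 103]
-      -> [-89]
negate -> [89]
-11    -> [89, -11]
-      -> [100]
-4     -> [100, -4]
+      -> [96]
-3     -> [96, -3]
*      -> [-288]
7      -> [-288, 7]
*      -> [-2016]
negate -> [2016]
negate -> [-2016]

-2016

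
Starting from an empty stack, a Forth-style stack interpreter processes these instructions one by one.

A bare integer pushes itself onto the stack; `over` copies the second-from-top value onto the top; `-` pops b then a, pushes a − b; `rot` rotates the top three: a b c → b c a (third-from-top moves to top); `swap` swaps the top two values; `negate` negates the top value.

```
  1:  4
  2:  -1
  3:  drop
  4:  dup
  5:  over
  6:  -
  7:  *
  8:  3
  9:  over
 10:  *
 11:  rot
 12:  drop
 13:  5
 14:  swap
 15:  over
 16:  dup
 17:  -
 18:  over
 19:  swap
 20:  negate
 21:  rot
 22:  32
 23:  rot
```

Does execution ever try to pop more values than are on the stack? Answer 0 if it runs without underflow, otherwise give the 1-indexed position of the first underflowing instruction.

4    : [4]
-1   : [4, -1]
drop : [4]
dup  : [4, 4]
over : [4, 4, 4]
-    : [4, 0]
*    : [0]
3    : [0, 3]
over : [0, 3, 0]
*    : [0, 0]
rot  — needs 3 operands, stack has 2 → underflow

11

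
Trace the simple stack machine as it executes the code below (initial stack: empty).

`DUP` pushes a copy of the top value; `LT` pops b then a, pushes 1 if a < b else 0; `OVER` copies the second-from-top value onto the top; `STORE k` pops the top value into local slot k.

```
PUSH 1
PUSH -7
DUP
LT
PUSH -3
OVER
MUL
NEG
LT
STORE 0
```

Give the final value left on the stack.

1

PUSH 1  -> [1]
PUSH -7 -> [1, -7]
DUP     -> [1, -7, -7]
LT      -> [1, 0]
PUSH -3 -> [1, 0, -3]
OVER    -> [1, 0, -3, 0]
MUL     -> [1, 0, 0]
NEG     -> [1, 0, 0]
LT      -> [1, 0]
STORE 0 -> [1]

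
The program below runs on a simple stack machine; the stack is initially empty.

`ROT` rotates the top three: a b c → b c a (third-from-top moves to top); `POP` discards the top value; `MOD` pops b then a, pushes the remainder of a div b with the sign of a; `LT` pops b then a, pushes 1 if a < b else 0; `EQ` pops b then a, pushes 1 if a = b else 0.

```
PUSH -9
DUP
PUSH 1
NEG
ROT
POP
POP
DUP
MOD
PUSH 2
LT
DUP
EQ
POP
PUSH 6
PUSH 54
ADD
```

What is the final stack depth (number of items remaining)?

1

PUSH -9 → -9
DUP     → -9 -9
PUSH 1  → -9 -9 1
NEG     → -9 -9 -1
ROT     → -9 -1 -9
POP     → -9 -1
POP     → -9
DUP     → -9 -9
MOD     → 0
PUSH 2  → 0 2
LT      → 1
DUP     → 1 1
EQ      → 1
POP     → (empty)
PUSH 6  → 6
PUSH 54 → 6 54
ADD     → 60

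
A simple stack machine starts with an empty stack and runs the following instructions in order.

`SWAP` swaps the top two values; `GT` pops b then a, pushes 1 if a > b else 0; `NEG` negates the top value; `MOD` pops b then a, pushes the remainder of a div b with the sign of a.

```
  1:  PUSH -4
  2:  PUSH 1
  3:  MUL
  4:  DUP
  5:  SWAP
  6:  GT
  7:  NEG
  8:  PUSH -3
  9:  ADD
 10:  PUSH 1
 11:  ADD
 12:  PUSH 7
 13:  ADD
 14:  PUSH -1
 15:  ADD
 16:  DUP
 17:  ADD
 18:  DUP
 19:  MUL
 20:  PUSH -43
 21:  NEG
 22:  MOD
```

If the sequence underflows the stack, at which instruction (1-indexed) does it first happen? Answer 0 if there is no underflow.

PUSH -4  : -4
PUSH 1   : -4 1
MUL      : -4
DUP      : -4 -4
SWAP     : -4 -4
GT       : 0
NEG      : 0
PUSH -3  : 0 -3
ADD      : -3
PUSH 1   : -3 1
ADD      : -2
PUSH 7   : -2 7
ADD      : 5
PUSH -1  : 5 -1
ADD      : 4
DUP      : 4 4
ADD      : 8
DUP      : 8 8
MUL      : 64
PUSH -43 : 64 -43
NEG      : 64 43
MOD      : 21

0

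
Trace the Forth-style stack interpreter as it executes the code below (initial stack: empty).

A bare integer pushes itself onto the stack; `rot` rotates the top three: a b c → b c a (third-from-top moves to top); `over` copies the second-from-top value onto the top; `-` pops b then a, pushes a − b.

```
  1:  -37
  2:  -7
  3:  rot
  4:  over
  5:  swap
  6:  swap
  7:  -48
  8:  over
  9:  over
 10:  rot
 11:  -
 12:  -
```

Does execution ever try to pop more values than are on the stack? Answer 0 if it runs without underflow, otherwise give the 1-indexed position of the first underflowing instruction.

-37 -> [-37]
-7  -> [-37, -7]
rot  — needs 3 operands, stack has 2 → underflow

3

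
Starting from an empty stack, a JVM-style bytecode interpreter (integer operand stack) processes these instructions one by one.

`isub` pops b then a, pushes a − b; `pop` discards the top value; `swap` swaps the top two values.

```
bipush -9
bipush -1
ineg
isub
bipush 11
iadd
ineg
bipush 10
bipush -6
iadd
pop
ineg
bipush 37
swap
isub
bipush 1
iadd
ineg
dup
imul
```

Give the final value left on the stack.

bipush -9 -> -9
bipush -1 -> -9 -1
ineg      -> -9 1
isub      -> -10
bipush 11 -> -10 11
iadd      -> 1
ineg      -> -1
bipush 10 -> -1 10
bipush -6 -> -1 10 -6
iadd      -> -1 4
pop       -> -1
ineg      -> 1
bipush 37 -> 1 37
swap      -> 37 1
isub      -> 36
bipush 1  -> 36 1
iadd      -> 37
ineg      -> -37
dup       -> -37 -37
imul      -> 1369

1369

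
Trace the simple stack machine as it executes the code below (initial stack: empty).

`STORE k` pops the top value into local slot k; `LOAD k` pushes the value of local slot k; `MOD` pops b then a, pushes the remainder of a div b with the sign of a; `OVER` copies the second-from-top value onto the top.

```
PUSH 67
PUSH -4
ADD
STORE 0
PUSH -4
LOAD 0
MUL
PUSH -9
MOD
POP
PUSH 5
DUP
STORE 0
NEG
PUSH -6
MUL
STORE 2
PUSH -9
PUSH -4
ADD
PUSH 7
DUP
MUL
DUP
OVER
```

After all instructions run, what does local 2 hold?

30

PUSH 67 → 67
PUSH -4 → 67 -4
ADD     → 63
STORE 0 → (empty)
PUSH -4 → -4
LOAD 0  → -4 63
MUL     → -252
PUSH -9 → -252 -9
MOD     → 0
POP     → (empty)
PUSH 5  → 5
DUP     → 5 5
STORE 0 → 5
NEG     → -5
PUSH -6 → -5 -6
MUL     → 30
STORE 2 → (empty)
PUSH -9 → -9
PUSH -4 → -9 -4
ADD     → -13
PUSH 7  → -13 7
DUP     → -13 7 7
MUL     → -13 49
DUP     → -13 49 49
OVER    → -13 49 49 49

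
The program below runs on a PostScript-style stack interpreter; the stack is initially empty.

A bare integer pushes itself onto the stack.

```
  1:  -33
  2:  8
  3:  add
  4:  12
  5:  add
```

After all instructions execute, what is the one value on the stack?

-13

-33  -33
8    -33 8
add  -25
12   -25 12
add  -13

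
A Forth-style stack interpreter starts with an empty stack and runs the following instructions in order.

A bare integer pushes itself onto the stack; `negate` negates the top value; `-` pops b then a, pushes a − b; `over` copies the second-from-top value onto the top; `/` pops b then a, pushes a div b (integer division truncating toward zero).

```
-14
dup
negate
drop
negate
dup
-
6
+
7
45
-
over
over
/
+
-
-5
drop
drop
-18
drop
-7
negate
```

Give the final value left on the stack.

7

-14     -14
dup     -14 -14
negate  -14 14
drop    -14
negate  14
dup     14 14
-       0
6       0 6
+       6
7       6 7
45      6 7 45
-       6 -38
over    6 -38 6
over    6 -38 6 -38
/       6 -38 0
+       6 -38
-       44
-5      44 -5
drop    44
drop    (empty)
-18     -18
drop    (empty)
-7      -7
negate  7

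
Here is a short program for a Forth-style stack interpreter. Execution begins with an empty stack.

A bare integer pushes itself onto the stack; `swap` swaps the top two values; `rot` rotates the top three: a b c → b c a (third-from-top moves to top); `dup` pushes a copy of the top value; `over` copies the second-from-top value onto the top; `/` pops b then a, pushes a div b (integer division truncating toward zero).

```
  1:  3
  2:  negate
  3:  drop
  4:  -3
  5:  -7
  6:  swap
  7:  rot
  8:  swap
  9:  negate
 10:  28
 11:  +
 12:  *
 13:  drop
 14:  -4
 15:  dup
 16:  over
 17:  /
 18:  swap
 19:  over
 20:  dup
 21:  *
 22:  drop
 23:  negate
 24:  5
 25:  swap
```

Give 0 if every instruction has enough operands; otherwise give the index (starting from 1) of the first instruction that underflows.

7

3      -> 3
negate -> -3
drop   -> (empty)
-3     -> -3
-7     -> -3 -7
swap   -> -7 -3
rot  — needs 3 operands, stack has 2 → underflow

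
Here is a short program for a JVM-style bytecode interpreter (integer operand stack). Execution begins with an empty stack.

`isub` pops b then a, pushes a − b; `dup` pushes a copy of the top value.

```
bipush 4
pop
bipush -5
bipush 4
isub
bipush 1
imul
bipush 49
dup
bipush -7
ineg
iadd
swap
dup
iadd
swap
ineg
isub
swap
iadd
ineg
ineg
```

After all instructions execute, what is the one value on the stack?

bipush 4  -> 4
pop       -> (empty)
bipush -5 -> -5
bipush 4  -> -5 4
isub      -> -9
bipush 1  -> -9 1
imul      -> -9
bipush 49 -> -9 49
dup       -> -9 49 49
bipush -7 -> -9 49 49 -7
ineg      -> -9 49 49 7
iadd      -> -9 49 56
swap      -> -9 56 49
dup       -> -9 56 49 49
iadd      -> -9 56 98
swap      -> -9 98 56
ineg      -> -9 98 -56
isub      -> -9 154
swap      -> 154 -9
iadd      -> 145
ineg      -> -145
ineg      -> 145

145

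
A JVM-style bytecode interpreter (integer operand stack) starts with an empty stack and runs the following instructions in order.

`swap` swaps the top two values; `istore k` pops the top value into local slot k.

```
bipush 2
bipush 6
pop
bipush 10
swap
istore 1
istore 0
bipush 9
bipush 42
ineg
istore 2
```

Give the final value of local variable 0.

10

bipush 2   [2]
bipush 6   [2, 6]
pop        [2]
bipush 10  [2, 10]
swap       [10, 2]
istore 1   [10]
istore 0   []
bipush 9   [9]
bipush 42  [9, 42]
ineg       [9, -42]
istore 2   [9]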